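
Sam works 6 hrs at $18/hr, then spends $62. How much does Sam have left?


Calculate earnings:
6 x $18 = $108
Subtract spending:
$108 - $62 = $46

$46


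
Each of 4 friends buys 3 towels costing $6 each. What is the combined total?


Cost per person:
3 x $6 = $18
Group total:
4 x $18 = $72

$72


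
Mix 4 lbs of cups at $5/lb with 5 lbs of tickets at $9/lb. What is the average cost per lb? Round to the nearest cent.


Cost of cups:
4 x $5 = $20
Cost of tickets:
5 x $9 = $45
Total cost: $20 + $45 = $65
Total weight: 9 lbs
Average: $65 / 9 = $7.2222... ≈ $7.22/lb

$7.22/lb


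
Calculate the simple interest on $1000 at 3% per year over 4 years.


Use the formula I = P x R x T / 100
P x R x T = 1000 x 3 x 4 = 12000
I = 12000 / 100 = $120

$120


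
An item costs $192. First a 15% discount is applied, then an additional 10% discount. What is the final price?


First discount:
15% of $192 = $28.80
Price after first discount:
$192 - $28.80 = $163.20
Second discount:
10% of $163.20 = $16.32
Final price:
$163.20 - $16.32 = $146.88

$146.88


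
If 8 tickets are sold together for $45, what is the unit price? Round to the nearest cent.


Total cost: $45
Number of items: 8
Unit price: $45 / 8 = $5.625 ≈ $5.63

$5.63


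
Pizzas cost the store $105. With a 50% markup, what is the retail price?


Calculate the markup amount:
50% of $105 = $52.50
Add to cost:
$105 + $52.50 = $157.50

$157.50


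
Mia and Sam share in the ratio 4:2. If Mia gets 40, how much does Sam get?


Find the multiplier:
40 / 4 = 10
Apply to Sam's share:
2 x 10 = 20

20


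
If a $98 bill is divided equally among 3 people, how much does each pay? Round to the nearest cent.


Total bill: $98
Number of people: 3
Each pays: $98 / 3 = $32.6666... ≈ $32.67

$32.67


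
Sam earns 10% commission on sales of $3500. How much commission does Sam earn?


Convert rate to decimal:
10% = 0.1
Multiply by sales:
$3500 x 0.1 = $350

$350


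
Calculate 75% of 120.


Convert percentage to decimal:
75% = 0.75
Multiply:
120 x 0.75 = 90

90


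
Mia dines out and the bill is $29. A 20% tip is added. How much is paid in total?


Calculate the tip:
20% of $29 = $5.80
Add tip to meal cost:
$29 + $5.80 = $34.80

$34.80


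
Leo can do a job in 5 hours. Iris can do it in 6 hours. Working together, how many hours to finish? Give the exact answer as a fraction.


Leo's rate: 1/5 of the job per hour
Iris's rate: 1/6 of the job per hour
Combined rate: 1/5 + 1/6 = 11/30 per hour
Time = 1 / (11/30) = 30/11 hours (≈ 2.73 hours)

30/11 hours


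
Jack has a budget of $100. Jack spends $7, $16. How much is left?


Add up expenses:
$7 + $16 = $23
Subtract from budget:
$100 - $23 = $77

$77


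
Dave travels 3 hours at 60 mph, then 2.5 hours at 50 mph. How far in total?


Leg 1 distance:
60 x 3 = 180 miles
Leg 2 distance:
50 x 2.5 = 125 miles
Total distance:
180 + 125 = 305 miles

305 miles


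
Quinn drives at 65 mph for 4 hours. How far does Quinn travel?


Use the formula: distance = speed x time
Speed = 65 mph, Time = 4 hours
65 x 4 = 260 miles

260 miles


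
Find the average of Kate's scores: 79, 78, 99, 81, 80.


Add the scores:
79 + 78 + 99 + 81 + 80 = 417
Divide by the number of tests:
417 / 5 = 83.4

83.4


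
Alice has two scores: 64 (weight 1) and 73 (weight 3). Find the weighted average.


Weighted sum:
1 x 64 + 3 x 73 = 283
Total weight:
1 + 3 = 4
Weighted average:
283 / 4 = 70.75

70.75


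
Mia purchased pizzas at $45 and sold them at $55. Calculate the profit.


Selling price = $55
Cost price = $45
Profit = selling price - cost price:
Profit = $55 - $45 = $10

$10


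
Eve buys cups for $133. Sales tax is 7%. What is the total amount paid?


Calculate the tax:
7% of $133 = $9.31
Add tax to price:
$133 + $9.31 = $142.31

$142.31


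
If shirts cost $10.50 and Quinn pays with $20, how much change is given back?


Start with the amount paid:
$20
Subtract the price:
$20 - $10.50 = $9.50

$9.50


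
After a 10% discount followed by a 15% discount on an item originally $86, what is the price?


First discount:
10% of $86 = $8.60
Price after first discount:
$86 - $8.60 = $77.40
Second discount:
15% of $77.40 = $11.61
Final price:
$77.40 - $11.61 = $65.79

$65.79


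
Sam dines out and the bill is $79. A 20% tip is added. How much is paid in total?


Calculate the tip:
20% of $79 = $15.80
Add tip to meal cost:
$79 + $15.80 = $94.80

$94.80


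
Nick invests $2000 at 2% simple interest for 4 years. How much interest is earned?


Use the formula I = P x R x T / 100
P x R x T = 2000 x 2 x 4 = 16000
I = 16000 / 100 = $160

$160


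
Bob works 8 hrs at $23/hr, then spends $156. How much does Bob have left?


Calculate earnings:
8 x $23 = $184
Subtract spending:
$184 - $156 = $28

$28


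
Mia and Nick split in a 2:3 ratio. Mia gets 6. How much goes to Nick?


Find the multiplier:
6 / 2 = 3
Apply to Nick's share:
3 x 3 = 9

9


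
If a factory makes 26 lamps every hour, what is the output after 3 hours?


Production rate: 26 lamps per hour
Time: 3 hours
Total: 26 x 3 = 78 lamps

78 lamps


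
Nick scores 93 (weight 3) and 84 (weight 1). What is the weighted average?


Weighted sum:
3 x 93 + 1 x 84 = 363
Total weight:
3 + 1 = 4
Weighted average:
363 / 4 = 90.75

90.75


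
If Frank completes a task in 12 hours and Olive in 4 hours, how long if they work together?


Frank's rate: 1/12 of the job per hour
Olive's rate: 1/4 of the job per hour
Combined rate: 1/12 + 1/4 = 1/3 per hour
Time = 1 / (1/3) = 3 hours

3 hours


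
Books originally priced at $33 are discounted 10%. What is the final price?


Calculate the discount amount:
10% of $33 = $3.30
Subtract from original:
$33 - $3.30 = $29.70

$29.70


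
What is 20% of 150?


Convert percentage to decimal:
20% = 0.2
Multiply:
150 x 0.2 = 30

30


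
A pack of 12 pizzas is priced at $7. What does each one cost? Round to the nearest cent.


Total cost: $7
Number of items: 12
Unit price: $7 / 12 = $0.5833... ≈ $0.58

$0.58


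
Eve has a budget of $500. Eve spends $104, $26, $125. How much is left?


Add up expenses:
$104 + $26 + $125 = $255
Subtract from budget:
$500 - $255 = $245

$245


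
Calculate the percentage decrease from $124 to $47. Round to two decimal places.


Find the absolute change:
|47 - 124| = 77
Divide by original and multiply by 100:
77 / 124 x 100 = 62.0967...% ≈ 62.1%

62.1%


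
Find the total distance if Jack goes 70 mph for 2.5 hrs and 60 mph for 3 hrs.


Leg 1 distance:
70 x 2.5 = 175 miles
Leg 2 distance:
60 x 3 = 180 miles
Total distance:
175 + 180 = 355 miles

355 miles


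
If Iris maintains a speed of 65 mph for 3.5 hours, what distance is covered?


Use the formula: distance = speed x time
Speed = 65 mph, Time = 3.5 hours
65 x 3.5 = 227.5 miles

227.5 miles


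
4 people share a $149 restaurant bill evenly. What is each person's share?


Total bill: $149
Number of people: 4
Each pays: $149 / 4 = $37.25

$37.25


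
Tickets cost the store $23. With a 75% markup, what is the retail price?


Calculate the markup amount:
75% of $23 = $17.25
Add to cost:
$23 + $17.25 = $40.25

$40.25


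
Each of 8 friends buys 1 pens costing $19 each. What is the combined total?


Cost per person:
1 x $19 = $19
Group total:
8 x $19 = $152

$152


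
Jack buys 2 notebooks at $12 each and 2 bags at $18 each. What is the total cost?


Cost of notebooks:
2 x $12 = $24
Cost of bags:
2 x $18 = $36
Add both:
$24 + $36 = $60

$60


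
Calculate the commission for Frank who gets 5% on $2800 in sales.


Convert rate to decimal:
5% = 0.05
Multiply by sales:
$2800 x 0.05 = $140

$140


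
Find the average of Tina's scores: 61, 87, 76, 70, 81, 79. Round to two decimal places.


Add the scores:
61 + 87 + 76 + 70 + 81 + 79 = 454
Divide by the number of tests:
454 / 6 = 75.6666... ≈ 75.67

75.67


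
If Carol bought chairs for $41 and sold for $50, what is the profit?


Selling price = $50
Cost price = $41
Profit = selling price - cost price:
Profit = $50 - $41 = $9

$9


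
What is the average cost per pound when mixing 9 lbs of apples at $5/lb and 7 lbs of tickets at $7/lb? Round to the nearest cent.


Cost of apples:
9 x $5 = $45
Cost of tickets:
7 x $7 = $49
Total cost: $45 + $49 = $94
Total weight: 16 lbs
Average: $94 / 16 = $5.875 ≈ $5.88/lb

$5.88/lb


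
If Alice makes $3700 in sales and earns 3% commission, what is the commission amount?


Convert rate to decimal:
3% = 0.03
Multiply by sales:
$3700 x 0.03 = $111

$111


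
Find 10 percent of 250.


Convert percentage to decimal:
10% = 0.1
Multiply:
250 x 0.1 = 25

25


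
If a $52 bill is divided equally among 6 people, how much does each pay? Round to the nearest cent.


Total bill: $52
Number of people: 6
Each pays: $52 / 6 = $8.6666... ≈ $8.67

$8.67


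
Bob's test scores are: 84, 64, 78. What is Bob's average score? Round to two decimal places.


Add the scores:
84 + 64 + 78 = 226
Divide by the number of tests:
226 / 3 = 75.3333... ≈ 75.33

75.33


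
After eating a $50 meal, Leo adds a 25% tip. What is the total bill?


Calculate the tip:
25% of $50 = $12.50
Add tip to meal cost:
$50 + $12.50 = $62.50

$62.50


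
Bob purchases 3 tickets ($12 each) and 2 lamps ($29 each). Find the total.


Cost of tickets:
3 x $12 = $36
Cost of lamps:
2 x $29 = $58
Add both:
$36 + $58 = $94

$94


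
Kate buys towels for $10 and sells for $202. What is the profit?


Selling price = $202
Cost price = $10
Profit = selling price - cost price:
Profit = $202 - $10 = $192

$192


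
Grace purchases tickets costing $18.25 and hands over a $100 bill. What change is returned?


Start with the amount paid:
$100
Subtract the price:
$100 - $18.25 = $81.75

$81.75


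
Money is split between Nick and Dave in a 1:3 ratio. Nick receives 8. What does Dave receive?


Find the multiplier:
8 / 1 = 8
Apply to Dave's share:
3 x 8 = 24

24


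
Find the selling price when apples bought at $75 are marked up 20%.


Calculate the markup amount:
20% of $75 = $15
Add to cost:
$75 + $15 = $90

$90


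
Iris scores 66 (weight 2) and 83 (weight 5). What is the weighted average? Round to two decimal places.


Weighted sum:
2 x 66 + 5 x 83 = 547
Total weight:
2 + 5 = 7
Weighted average:
547 / 7 = 78.1428... ≈ 78.14

78.14


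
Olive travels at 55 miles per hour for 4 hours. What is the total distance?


Use the formula: distance = speed x time
Speed = 55 mph, Time = 4 hours
55 x 4 = 220 miles

220 miles


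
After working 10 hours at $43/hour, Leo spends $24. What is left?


Calculate earnings:
10 x $43 = $430
Subtract spending:
$430 - $24 = $406

$406


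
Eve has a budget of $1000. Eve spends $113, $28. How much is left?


Add up expenses:
$113 + $28 = $141
Subtract from budget:
$1000 - $141 = $859

$859


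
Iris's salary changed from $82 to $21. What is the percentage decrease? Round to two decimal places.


Find the absolute change:
|21 - 82| = 61
Divide by original and multiply by 100:
61 / 82 x 100 = 74.3902...% ≈ 74.39%

74.39%


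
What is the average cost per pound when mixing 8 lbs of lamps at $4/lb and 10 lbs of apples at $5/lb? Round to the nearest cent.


Cost of lamps:
8 x $4 = $32
Cost of apples:
10 x $5 = $50
Total cost: $32 + $50 = $82
Total weight: 18 lbs
Average: $82 / 18 = $4.5555... ≈ $4.56/lb

$4.56/lb


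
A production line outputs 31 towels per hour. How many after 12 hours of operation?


Production rate: 31 towels per hour
Time: 12 hours
Total: 31 x 12 = 372 towels

372 towels


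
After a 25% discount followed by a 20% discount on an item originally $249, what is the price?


First discount:
25% of $249 = $62.25
Price after first discount:
$249 - $62.25 = $186.75
Second discount:
20% of $186.75 = $37.35
Final price:
$186.75 - $37.35 = $149.40

$149.40


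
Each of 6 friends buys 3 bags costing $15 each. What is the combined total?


Cost per person:
3 x $15 = $45
Group total:
6 x $45 = $270

$270


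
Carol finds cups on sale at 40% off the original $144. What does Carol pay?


Calculate the discount amount:
40% of $144 = $57.60
Subtract from original:
$144 - $57.60 = $86.40

$86.40


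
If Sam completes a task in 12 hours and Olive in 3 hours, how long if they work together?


Sam's rate: 1/12 of the job per hour
Olive's rate: 1/3 of the job per hour
Combined rate: 1/12 + 1/3 = 5/12 per hour
Time = 1 / (5/12) = 12/5 = 2.4 hours

2.4 hours


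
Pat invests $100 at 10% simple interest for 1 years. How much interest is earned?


Use the formula I = P x R x T / 100
P x R x T = 100 x 10 x 1 = 1000
I = 1000 / 100 = $10

$10


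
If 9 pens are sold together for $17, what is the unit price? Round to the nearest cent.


Total cost: $17
Number of items: 9
Unit price: $17 / 9 = $1.8888... ≈ $1.89

$1.89


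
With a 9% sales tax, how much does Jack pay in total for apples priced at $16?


Calculate the tax:
9% of $16 = $1.44
Add tax to price:
$16 + $1.44 = $17.44

$17.44


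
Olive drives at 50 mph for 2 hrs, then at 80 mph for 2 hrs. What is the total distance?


Leg 1 distance:
50 x 2 = 100 miles
Leg 2 distance:
80 x 2 = 160 miles
Total distance:
100 + 160 = 260 miles

260 miles


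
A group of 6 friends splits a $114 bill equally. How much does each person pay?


Total bill: $114
Number of people: 6
Each pays: $114 / 6 = $19

$19


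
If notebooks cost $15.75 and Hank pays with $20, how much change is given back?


Start with the amount paid:
$20
Subtract the price:
$20 - $15.75 = $4.25

$4.25


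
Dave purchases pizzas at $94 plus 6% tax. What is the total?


Calculate the tax:
6% of $94 = $5.64
Add tax to price:
$94 + $5.64 = $99.64

$99.64


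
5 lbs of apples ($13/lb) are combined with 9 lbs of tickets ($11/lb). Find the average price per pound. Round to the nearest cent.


Cost of apples:
5 x $13 = $65
Cost of tickets:
9 x $11 = $99
Total cost: $65 + $99 = $164
Total weight: 14 lbs
Average: $164 / 14 = $11.7142... ≈ $11.71/lb

$11.71/lb


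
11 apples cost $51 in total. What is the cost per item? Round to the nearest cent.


Total cost: $51
Number of items: 11
Unit price: $51 / 11 = $4.6363... ≈ $4.64

$4.64


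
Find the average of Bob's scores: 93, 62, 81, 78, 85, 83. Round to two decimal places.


Add the scores:
93 + 62 + 81 + 78 + 85 + 83 = 482
Divide by the number of tests:
482 / 6 = 80.3333... ≈ 80.33

80.33


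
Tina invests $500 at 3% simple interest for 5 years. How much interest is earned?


Use the formula I = P x R x T / 100
P x R x T = 500 x 3 x 5 = 7500
I = 7500 / 100 = $75

$75


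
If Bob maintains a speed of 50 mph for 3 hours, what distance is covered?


Use the formula: distance = speed x time
Speed = 50 mph, Time = 3 hours
50 x 3 = 150 miles

150 miles


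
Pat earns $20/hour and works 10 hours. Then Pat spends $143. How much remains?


Calculate earnings:
10 x $20 = $200
Subtract spending:
$200 - $143 = $57

$57


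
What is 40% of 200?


Convert percentage to decimal:
40% = 0.4
Multiply:
200 x 0.4 = 80

80


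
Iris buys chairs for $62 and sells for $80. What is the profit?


Selling price = $80
Cost price = $62
Profit = selling price - cost price:
Profit = $80 - $62 = $18

$18


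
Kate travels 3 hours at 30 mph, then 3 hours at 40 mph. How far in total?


Leg 1 distance:
30 x 3 = 90 miles
Leg 2 distance:
40 x 3 = 120 miles
Total distance:
90 + 120 = 210 miles

210 miles


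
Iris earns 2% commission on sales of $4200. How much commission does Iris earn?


Convert rate to decimal:
2% = 0.02
Multiply by sales:
$4200 x 0.02 = $84

$84


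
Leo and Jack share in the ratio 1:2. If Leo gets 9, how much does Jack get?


Find the multiplier:
9 / 1 = 9
Apply to Jack's share:
2 x 9 = 18

18


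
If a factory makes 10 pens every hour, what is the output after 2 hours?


Production rate: 10 pens per hour
Time: 2 hours
Total: 10 x 2 = 20 pens

20 pens


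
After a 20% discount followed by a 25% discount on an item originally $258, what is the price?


First discount:
20% of $258 = $51.60
Price after first discount:
$258 - $51.60 = $206.40
Second discount:
25% of $206.40 = $51.60
Final price:
$206.40 - $51.60 = $154.80

$154.80


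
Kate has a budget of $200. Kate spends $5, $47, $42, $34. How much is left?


Add up expenses:
$5 + $47 + $42 + $34 = $128
Subtract from budget:
$200 - $128 = $72

$72


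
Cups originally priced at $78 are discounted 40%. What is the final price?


Calculate the discount amount:
40% of $78 = $31.20
Subtract from original:
$78 - $31.20 = $46.80

$46.80


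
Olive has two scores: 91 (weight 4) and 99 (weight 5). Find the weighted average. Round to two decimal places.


Weighted sum:
4 x 91 + 5 x 99 = 859
Total weight:
4 + 5 = 9
Weighted average:
859 / 9 = 95.4444... ≈ 95.44

95.44


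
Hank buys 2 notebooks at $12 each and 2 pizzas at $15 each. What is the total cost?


Cost of notebooks:
2 x $12 = $24
Cost of pizzas:
2 x $15 = $30
Add both:
$24 + $30 = $54

$54


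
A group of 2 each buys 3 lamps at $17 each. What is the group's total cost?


Cost per person:
3 x $17 = $51
Group total:
2 x $51 = $102

$102


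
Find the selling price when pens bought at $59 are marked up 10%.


Calculate the markup amount:
10% of $59 = $5.90
Add to cost:
$59 + $5.90 = $64.90

$64.90


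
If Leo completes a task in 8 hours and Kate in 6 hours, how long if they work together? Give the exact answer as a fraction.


Leo's rate: 1/8 of the job per hour
Kate's rate: 1/6 of the job per hour
Combined rate: 1/8 + 1/6 = 7/24 per hour
Time = 1 / (7/24) = 24/7 hours (≈ 3.43 hours)

24/7 hours


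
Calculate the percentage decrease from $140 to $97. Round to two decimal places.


Find the absolute change:
|97 - 140| = 43
Divide by original and multiply by 100:
43 / 140 x 100 = 30.7142...% ≈ 30.71%

30.71%


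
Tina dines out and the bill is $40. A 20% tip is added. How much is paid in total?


Calculate the tip:
20% of $40 = $8
Add tip to meal cost:
$40 + $8 = $48

$48


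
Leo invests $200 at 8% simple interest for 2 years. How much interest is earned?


Use the formula I = P x R x T / 100
P x R x T = 200 x 8 x 2 = 3200
I = 3200 / 100 = $32

$32


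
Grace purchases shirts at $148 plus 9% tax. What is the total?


Calculate the tax:
9% of $148 = $13.32
Add tax to price:
$148 + $13.32 = $161.32

$161.32


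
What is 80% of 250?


Convert percentage to decimal:
80% = 0.8
Multiply:
250 x 0.8 = 200

200


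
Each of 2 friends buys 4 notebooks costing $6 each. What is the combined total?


Cost per person:
4 x $6 = $24
Group total:
2 x $24 = $48

$48


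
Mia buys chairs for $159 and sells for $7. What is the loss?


Selling price = $7
Cost price = $159
Loss = cost price - selling price:
Loss = $159 - $7 = $152

$152


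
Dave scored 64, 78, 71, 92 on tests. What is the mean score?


Add the scores:
64 + 78 + 71 + 92 = 305
Divide by the number of tests:
305 / 4 = 76.25

76.25


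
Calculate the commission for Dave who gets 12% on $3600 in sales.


Convert rate to decimal:
12% = 0.12
Multiply by sales:
$3600 x 0.12 = $432

$432


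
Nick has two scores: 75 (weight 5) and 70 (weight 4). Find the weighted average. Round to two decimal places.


Weighted sum:
5 x 75 + 4 x 70 = 655
Total weight:
5 + 4 = 9
Weighted average:
655 / 9 = 72.7777... ≈ 72.78

72.78


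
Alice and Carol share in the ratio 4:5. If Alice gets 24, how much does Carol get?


Find the multiplier:
24 / 4 = 6
Apply to Carol's share:
5 x 6 = 30

30


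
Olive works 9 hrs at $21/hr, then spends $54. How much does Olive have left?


Calculate earnings:
9 x $21 = $189
Subtract spending:
$189 - $54 = $135

$135


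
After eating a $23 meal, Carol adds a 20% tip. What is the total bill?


Calculate the tip:
20% of $23 = $4.60
Add tip to meal cost:
$23 + $4.60 = $27.60

$27.60


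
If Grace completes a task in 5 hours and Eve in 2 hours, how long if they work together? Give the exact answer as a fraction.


Grace's rate: 1/5 of the job per hour
Eve's rate: 1/2 of the job per hour
Combined rate: 1/5 + 1/2 = 7/10 per hour
Time = 1 / (7/10) = 10/7 hours (≈ 1.43 hours)

10/7 hours


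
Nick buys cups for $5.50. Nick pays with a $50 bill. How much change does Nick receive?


Start with the amount paid:
$50
Subtract the price:
$50 - $5.50 = $44.50

$44.50


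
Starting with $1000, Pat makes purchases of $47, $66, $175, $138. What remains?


Add up expenses:
$47 + $66 + $175 + $138 = $426
Subtract from budget:
$1000 - $426 = $574

$574


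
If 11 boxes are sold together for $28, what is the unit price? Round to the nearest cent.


Total cost: $28
Number of items: 11
Unit price: $28 / 11 = $2.5454... ≈ $2.55

$2.55


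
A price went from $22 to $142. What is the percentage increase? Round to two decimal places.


Find the absolute change:
|142 - 22| = 120
Divide by original and multiply by 100:
120 / 22 x 100 = 545.4545...% ≈ 545.45%

545.45%


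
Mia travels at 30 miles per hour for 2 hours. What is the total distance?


Use the formula: distance = speed x time
Speed = 30 mph, Time = 2 hours
30 x 2 = 60 miles

60 miles


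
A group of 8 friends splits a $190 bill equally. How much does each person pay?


Total bill: $190
Number of people: 8
Each pays: $190 / 8 = $23.75

$23.75


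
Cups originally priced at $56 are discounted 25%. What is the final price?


Calculate the discount amount:
25% of $56 = $14
Subtract from original:
$56 - $14 = $42

$42


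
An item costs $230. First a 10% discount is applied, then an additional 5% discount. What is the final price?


First discount:
10% of $230 = $23
Price after first discount:
$230 - $23 = $207
Second discount:
5% of $207 = $10.35
Final price:
$207 - $10.35 = $196.65

$196.65


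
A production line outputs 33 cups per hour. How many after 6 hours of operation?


Production rate: 33 cups per hour
Time: 6 hours
Total: 33 x 6 = 198 cups

198 cups


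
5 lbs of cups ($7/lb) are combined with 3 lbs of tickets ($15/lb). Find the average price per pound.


Cost of cups:
5 x $7 = $35
Cost of tickets:
3 x $15 = $45
Total cost: $35 + $45 = $80
Total weight: 8 lbs
Average: $80 / 8 = $10/lb

$10/lb


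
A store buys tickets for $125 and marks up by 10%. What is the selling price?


Calculate the markup amount:
10% of $125 = $12.50
Add to cost:
$125 + $12.50 = $137.50

$137.50


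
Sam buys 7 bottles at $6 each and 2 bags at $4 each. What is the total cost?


Cost of bottles:
7 x $6 = $42
Cost of bags:
2 x $4 = $8
Add both:
$42 + $8 = $50

$50


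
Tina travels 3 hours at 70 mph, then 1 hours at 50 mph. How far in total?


Leg 1 distance:
70 x 3 = 210 miles
Leg 2 distance:
50 x 1 = 50 miles
Total distance:
210 + 50 = 260 miles

260 miles


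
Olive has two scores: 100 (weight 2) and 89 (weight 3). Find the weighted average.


Weighted sum:
2 x 100 + 3 x 89 = 467
Total weight:
2 + 3 = 5
Weighted average:
467 / 5 = 93.4

93.4


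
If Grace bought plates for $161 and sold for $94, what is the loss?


Selling price = $94
Cost price = $161
Loss = cost price - selling price:
Loss = $161 - $94 = $67

$67


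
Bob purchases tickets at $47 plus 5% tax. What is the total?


Calculate the tax:
5% of $47 = $2.35
Add tax to price:
$47 + $2.35 = $49.35

$49.35


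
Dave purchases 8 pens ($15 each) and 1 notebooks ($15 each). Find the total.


Cost of pens:
8 x $15 = $120
Cost of notebooks:
1 x $15 = $15
Add both:
$120 + $15 = $135

$135


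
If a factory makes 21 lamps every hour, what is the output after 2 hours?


Production rate: 21 lamps per hour
Time: 2 hours
Total: 21 x 2 = 42 lamps

42 lamps


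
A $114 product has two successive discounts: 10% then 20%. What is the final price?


First discount:
10% of $114 = $11.40
Price after first discount:
$114 - $11.40 = $102.60
Second discount:
20% of $102.60 = $20.52
Final price:
$102.60 - $20.52 = $82.08

$82.08


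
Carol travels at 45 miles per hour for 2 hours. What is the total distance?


Use the formula: distance = speed x time
Speed = 45 mph, Time = 2 hours
45 x 2 = 90 miles

90 miles


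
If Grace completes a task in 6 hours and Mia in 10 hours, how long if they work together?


Grace's rate: 1/6 of the job per hour
Mia's rate: 1/10 of the job per hour
Combined rate: 1/6 + 1/10 = 4/15 per hour
Time = 1 / (4/15) = 15/4 = 3.75 hours

3.75 hours


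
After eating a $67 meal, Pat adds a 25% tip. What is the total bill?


Calculate the tip:
25% of $67 = $16.75
Add tip to meal cost:
$67 + $16.75 = $83.75

$83.75


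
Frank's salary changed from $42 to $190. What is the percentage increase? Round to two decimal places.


Find the absolute change:
|190 - 42| = 148
Divide by original and multiply by 100:
148 / 42 x 100 = 352.3809...% ≈ 352.38%

352.38%


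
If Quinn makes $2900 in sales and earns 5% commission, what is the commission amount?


Convert rate to decimal:
5% = 0.05
Multiply by sales:
$2900 x 0.05 = $145

$145


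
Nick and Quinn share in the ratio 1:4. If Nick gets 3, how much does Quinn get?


Find the multiplier:
3 / 1 = 3
Apply to Quinn's share:
4 x 3 = 12

12


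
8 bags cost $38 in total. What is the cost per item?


Total cost: $38
Number of items: 8
Unit price: $38 / 8 = $4.75

$4.75


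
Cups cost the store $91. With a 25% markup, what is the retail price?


Calculate the markup amount:
25% of $91 = $22.75
Add to cost:
$91 + $22.75 = $113.75

$113.75


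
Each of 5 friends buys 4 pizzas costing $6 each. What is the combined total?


Cost per person:
4 x $6 = $24
Group total:
5 x $24 = $120

$120


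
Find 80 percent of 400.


Convert percentage to decimal:
80% = 0.8
Multiply:
400 x 0.8 = 320

320


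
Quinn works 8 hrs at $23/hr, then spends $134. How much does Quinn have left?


Calculate earnings:
8 x $23 = $184
Subtract spending:
$184 - $134 = $50

$50


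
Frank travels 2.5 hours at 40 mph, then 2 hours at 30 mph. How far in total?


Leg 1 distance:
40 x 2.5 = 100 miles
Leg 2 distance:
30 x 2 = 60 miles
Total distance:
100 + 60 = 160 miles

160 miles


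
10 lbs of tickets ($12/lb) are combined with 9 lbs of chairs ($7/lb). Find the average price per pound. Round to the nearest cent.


Cost of tickets:
10 x $12 = $120
Cost of chairs:
9 x $7 = $63
Total cost: $120 + $63 = $183
Total weight: 19 lbs
Average: $183 / 19 = $9.6315... ≈ $9.63/lb

$9.63/lb


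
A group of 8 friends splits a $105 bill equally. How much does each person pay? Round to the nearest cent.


Total bill: $105
Number of people: 8
Each pays: $105 / 8 = $13.125 ≈ $13.13

$13.13


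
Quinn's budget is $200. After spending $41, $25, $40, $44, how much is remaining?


Add up expenses:
$41 + $25 + $40 + $44 = $150
Subtract from budget:
$200 - $150 = $50

$50


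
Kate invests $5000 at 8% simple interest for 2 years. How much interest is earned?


Use the formula I = P x R x T / 100
P x R x T = 5000 x 8 x 2 = 80000
I = 80000 / 100 = $800

$800


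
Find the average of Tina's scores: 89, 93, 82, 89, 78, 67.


Add the scores:
89 + 93 + 82 + 89 + 78 + 67 = 498
Divide by the number of tests:
498 / 6 = 83

83


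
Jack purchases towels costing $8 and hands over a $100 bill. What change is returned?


Start with the amount paid:
$100
Subtract the price:
$100 - $8 = $92

$92


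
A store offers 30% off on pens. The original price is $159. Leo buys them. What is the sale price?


Calculate the discount amount:
30% of $159 = $47.70
Subtract from original:
$159 - $47.70 = $111.30

$111.30


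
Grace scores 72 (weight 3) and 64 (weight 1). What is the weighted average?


Weighted sum:
3 x 72 + 1 x 64 = 280
Total weight:
3 + 1 = 4
Weighted average:
280 / 4 = 70

70


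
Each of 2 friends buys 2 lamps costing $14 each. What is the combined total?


Cost per person:
2 x $14 = $28
Group total:
2 x $28 = $56

$56


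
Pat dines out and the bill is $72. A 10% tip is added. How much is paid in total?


Calculate the tip:
10% of $72 = $7.20
Add tip to meal cost:
$72 + $7.20 = $79.20

$79.20


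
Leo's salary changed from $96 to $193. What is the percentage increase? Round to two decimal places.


Find the absolute change:
|193 - 96| = 97
Divide by original and multiply by 100:
97 / 96 x 100 = 101.0416...% ≈ 101.04%

101.04%


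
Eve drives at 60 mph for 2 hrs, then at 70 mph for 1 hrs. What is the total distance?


Leg 1 distance:
60 x 2 = 120 miles
Leg 2 distance:
70 x 1 = 70 miles
Total distance:
120 + 70 = 190 miles

190 miles


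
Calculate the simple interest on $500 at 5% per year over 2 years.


Use the formula I = P x R x T / 100
P x R x T = 500 x 5 x 2 = 5000
I = 5000 / 100 = $50

$50


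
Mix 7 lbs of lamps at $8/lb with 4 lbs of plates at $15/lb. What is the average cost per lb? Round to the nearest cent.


Cost of lamps:
7 x $8 = $56
Cost of plates:
4 x $15 = $60
Total cost: $56 + $60 = $116
Total weight: 11 lbs
Average: $116 / 11 = $10.5454... ≈ $10.55/lb

$10.55/lb


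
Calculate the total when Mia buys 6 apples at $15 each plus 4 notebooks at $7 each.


Cost of apples:
6 x $15 = $90
Cost of notebooks:
4 x $7 = $28
Add both:
$90 + $28 = $118

$118


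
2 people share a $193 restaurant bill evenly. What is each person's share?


Total bill: $193
Number of people: 2
Each pays: $193 / 2 = $96.50

$96.50


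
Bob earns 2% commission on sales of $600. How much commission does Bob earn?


Convert rate to decimal:
2% = 0.02
Multiply by sales:
$600 x 0.02 = $12

$12


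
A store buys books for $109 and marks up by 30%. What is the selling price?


Calculate the markup amount:
30% of $109 = $32.70
Add to cost:
$109 + $32.70 = $141.70

$141.70


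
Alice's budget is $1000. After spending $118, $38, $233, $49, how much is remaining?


Add up expenses:
$118 + $38 + $233 + $49 = $438
Subtract from budget:
$1000 - $438 = $562

$562


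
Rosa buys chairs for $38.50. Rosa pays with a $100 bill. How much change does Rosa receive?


Start with the amount paid:
$100
Subtract the price:
$100 - $38.50 = $61.50

$61.50


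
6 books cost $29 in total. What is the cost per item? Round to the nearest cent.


Total cost: $29
Number of items: 6
Unit price: $29 / 6 = $4.8333... ≈ $4.83

$4.83


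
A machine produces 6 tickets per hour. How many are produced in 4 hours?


Production rate: 6 tickets per hour
Time: 4 hours
Total: 6 x 4 = 24 tickets

24 tickets


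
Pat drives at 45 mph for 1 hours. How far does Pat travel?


Use the formula: distance = speed x time
Speed = 45 mph, Time = 1 hours
45 x 1 = 45 miles

45 miles


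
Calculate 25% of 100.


Convert percentage to decimal:
25% = 0.25
Multiply:
100 x 0.25 = 25

25


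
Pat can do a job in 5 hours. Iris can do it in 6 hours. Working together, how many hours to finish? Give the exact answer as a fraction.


Pat's rate: 1/5 of the job per hour
Iris's rate: 1/6 of the job per hour
Combined rate: 1/5 + 1/6 = 11/30 per hour
Time = 1 / (11/30) = 30/11 hours (≈ 2.73 hours)

30/11 hours


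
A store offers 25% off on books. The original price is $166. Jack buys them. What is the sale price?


Calculate the discount amount:
25% of $166 = $41.50
Subtract from original:
$166 - $41.50 = $124.50

$124.50


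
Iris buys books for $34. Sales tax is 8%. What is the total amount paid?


Calculate the tax:
8% of $34 = $2.72
Add tax to price:
$34 + $2.72 = $36.72

$36.72


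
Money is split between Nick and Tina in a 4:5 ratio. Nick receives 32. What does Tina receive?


Find the multiplier:
32 / 4 = 8
Apply to Tina's share:
5 x 8 = 40

40


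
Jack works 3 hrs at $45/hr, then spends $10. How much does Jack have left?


Calculate earnings:
3 x $45 = $135
Subtract spending:
$135 - $10 = $125

$125


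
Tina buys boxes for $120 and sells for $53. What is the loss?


Selling price = $53
Cost price = $120
Loss = cost price - selling price:
Loss = $120 - $53 = $67

$67


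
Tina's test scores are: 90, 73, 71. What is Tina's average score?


Add the scores:
90 + 73 + 71 = 234
Divide by the number of tests:
234 / 3 = 78

78


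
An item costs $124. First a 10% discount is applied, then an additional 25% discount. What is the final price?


First discount:
10% of $124 = $12.40
Price after first discount:
$124 - $12.40 = $111.60
Second discount:
25% of $111.60 = $27.90
Final price:
$111.60 - $27.90 = $83.70

$83.70


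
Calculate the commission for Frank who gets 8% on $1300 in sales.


Convert rate to decimal:
8% = 0.08
Multiply by sales:
$1300 x 0.08 = $104

$104


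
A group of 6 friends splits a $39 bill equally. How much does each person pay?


Total bill: $39
Number of people: 6
Each pays: $39 / 6 = $6.50

$6.50


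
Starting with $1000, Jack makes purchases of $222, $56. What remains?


Add up expenses:
$222 + $56 = $278
Subtract from budget:
$1000 - $278 = $722

$722


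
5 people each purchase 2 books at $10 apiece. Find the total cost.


Cost per person:
2 x $10 = $20
Group total:
5 x $20 = $100

$100


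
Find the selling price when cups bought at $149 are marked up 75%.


Calculate the markup amount:
75% of $149 = $111.75
Add to cost:
$149 + $111.75 = $260.75

$260.75


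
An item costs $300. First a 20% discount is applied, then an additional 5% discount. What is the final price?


First discount:
20% of $300 = $60
Price after first discount:
$300 - $60 = $240
Second discount:
5% of $240 = $12
Final price:
$240 - $12 = $228

$228


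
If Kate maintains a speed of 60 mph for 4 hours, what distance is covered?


Use the formula: distance = speed x time
Speed = 60 mph, Time = 4 hours
60 x 4 = 240 miles

240 miles


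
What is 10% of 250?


Convert percentage to decimal:
10% = 0.1
Multiply:
250 x 0.1 = 25

25


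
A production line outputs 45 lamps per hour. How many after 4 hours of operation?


Production rate: 45 lamps per hour
Time: 4 hours
Total: 45 x 4 = 180 lamps

180 lamps


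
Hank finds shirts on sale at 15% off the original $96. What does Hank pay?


Calculate the discount amount:
15% of $96 = $14.40
Subtract from original:
$96 - $14.40 = $81.60

$81.60


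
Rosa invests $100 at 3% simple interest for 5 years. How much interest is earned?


Use the formula I = P x R x T / 100
P x R x T = 100 x 3 x 5 = 1500
I = 1500 / 100 = $15

$15


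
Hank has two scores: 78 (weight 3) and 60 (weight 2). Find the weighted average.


Weighted sum:
3 x 78 + 2 x 60 = 354
Total weight:
3 + 2 = 5
Weighted average:
354 / 5 = 70.8

70.8


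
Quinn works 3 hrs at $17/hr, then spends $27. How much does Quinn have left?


Calculate earnings:
3 x $17 = $51
Subtract spending:
$51 - $27 = $24

$24


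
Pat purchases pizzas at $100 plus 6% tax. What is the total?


Calculate the tax:
6% of $100 = $6
Add tax to price:
$100 + $6 = $106

$106


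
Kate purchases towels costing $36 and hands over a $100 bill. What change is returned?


Start with the amount paid:
$100
Subtract the price:
$100 - $36 = $64

$64


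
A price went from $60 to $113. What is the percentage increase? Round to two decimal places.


Find the absolute change:
|113 - 60| = 53
Divide by original and multiply by 100:
53 / 60 x 100 = 88.3333...% ≈ 88.33%

88.33%


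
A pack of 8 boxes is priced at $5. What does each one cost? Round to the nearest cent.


Total cost: $5
Number of items: 8
Unit price: $5 / 8 = $0.625 ≈ $0.63

$0.63


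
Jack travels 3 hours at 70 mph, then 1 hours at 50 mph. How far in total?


Leg 1 distance:
70 x 3 = 210 miles
Leg 2 distance:
50 x 1 = 50 miles
Total distance:
210 + 50 = 260 miles

260 miles


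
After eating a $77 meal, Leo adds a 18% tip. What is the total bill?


Calculate the tip:
18% of $77 = $13.86
Add tip to meal cost:
$77 + $13.86 = $90.86

$90.86


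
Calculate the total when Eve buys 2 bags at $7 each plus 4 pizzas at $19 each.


Cost of bags:
2 x $7 = $14
Cost of pizzas:
4 x $19 = $76
Add both:
$14 + $76 = $90

$90


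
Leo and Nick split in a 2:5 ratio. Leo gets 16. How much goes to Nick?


Find the multiplier:
16 / 2 = 8
Apply to Nick's share:
5 x 8 = 40

40


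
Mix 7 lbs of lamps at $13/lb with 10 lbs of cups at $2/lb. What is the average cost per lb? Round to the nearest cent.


Cost of lamps:
7 x $13 = $91
Cost of cups:
10 x $2 = $20
Total cost: $91 + $20 = $111
Total weight: 17 lbs
Average: $111 / 17 = $6.5294... ≈ $6.53/lb

$6.53/lb


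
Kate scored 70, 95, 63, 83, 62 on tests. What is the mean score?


Add the scores:
70 + 95 + 63 + 83 + 62 = 373
Divide by the number of tests:
373 / 5 = 74.6

74.6


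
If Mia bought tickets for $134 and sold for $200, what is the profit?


Selling price = $200
Cost price = $134
Profit = selling price - cost price:
Profit = $200 - $134 = $66

$66


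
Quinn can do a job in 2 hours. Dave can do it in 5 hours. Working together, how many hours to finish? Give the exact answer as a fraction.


Quinn's rate: 1/2 of the job per hour
Dave's rate: 1/5 of the job per hour
Combined rate: 1/2 + 1/5 = 7/10 per hour
Time = 1 / (7/10) = 10/7 hours (≈ 1.43 hours)

10/7 hours


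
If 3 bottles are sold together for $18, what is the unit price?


Total cost: $18
Number of items: 3
Unit price: $18 / 3 = $6

$6


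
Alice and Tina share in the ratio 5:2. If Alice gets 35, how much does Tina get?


Find the multiplier:
35 / 5 = 7
Apply to Tina's share:
2 x 7 = 14

14


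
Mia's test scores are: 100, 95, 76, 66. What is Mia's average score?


Add the scores:
100 + 95 + 76 + 66 = 337
Divide by the number of tests:
337 / 4 = 84.25

84.25


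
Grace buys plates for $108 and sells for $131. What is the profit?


Selling price = $131
Cost price = $108
Profit = selling price - cost price:
Profit = $131 - $108 = $23

$23


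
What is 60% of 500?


Convert percentage to decimal:
60% = 0.6
Multiply:
500 x 0.6 = 300

300


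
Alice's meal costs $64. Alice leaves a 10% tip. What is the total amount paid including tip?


Calculate the tip:
10% of $64 = $6.40
Add tip to meal cost:
$64 + $6.40 = $70.40

$70.40


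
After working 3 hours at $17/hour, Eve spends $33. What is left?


Calculate earnings:
3 x $17 = $51
Subtract spending:
$51 - $33 = $18

$18


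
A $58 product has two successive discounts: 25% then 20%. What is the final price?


First discount:
25% of $58 = $14.50
Price after first discount:
$58 - $14.50 = $43.50
Second discount:
20% of $43.50 = $8.70
Final price:
$43.50 - $8.70 = $34.80

$34.80


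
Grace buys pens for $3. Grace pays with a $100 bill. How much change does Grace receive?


Start with the amount paid:
$100
Subtract the price:
$100 - $3 = $97

$97


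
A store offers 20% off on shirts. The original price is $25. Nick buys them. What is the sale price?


Calculate the discount amount:
20% of $25 = $5
Subtract from original:
$25 - $5 = $20

$20


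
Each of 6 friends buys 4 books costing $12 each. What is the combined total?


Cost per person:
4 x $12 = $48
Group total:
6 x $48 = $288

$288


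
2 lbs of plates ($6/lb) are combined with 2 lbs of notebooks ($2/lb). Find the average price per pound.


Cost of plates:
2 x $6 = $12
Cost of notebooks:
2 x $2 = $4
Total cost: $12 + $4 = $16
Total weight: 4 lbs
Average: $16 / 4 = $4/lb

$4/lb
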